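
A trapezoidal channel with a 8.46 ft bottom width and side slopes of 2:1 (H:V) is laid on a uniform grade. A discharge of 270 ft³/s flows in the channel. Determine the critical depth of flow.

y_c = 2.57 ft

At critical depth, Q² T / (g A³) = 1, i.e. A³/T = Q²/g = 270²/32.2 = 2264.
At y = 2.01 ft: A³/T = 956.6 — low.
At y = 3.21 ft: A³/T = 5116 — high.
At y = 2.57 ft: A³/T = 2278 — matches.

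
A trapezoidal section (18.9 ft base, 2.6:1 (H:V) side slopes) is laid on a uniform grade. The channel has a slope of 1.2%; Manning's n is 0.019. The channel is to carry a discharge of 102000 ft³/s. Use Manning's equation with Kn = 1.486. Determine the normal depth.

Manning's equation rearranged: A R^(2/3) = nQ / (1.486·√S) = 0.019 × 102000 / (1.486 × √0.012) = 11910.
Trying y = 19.9 ft: A R^(2/3) = 6882 — low.
Trying y = 31.6 ft: A R^(2/3) = 20600 — high.
Trying y = 25.1 ft: A R^(2/3) = 11860 — ≈ 11910.

y_n = 25.1 ft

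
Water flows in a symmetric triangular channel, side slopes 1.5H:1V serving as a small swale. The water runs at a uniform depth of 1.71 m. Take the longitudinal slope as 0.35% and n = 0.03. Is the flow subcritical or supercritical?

subcritical

For a triangular section with side slope z = 1.5: A = zy² = 1.5×1.71² = 4.386 m²; P = 2y√(1+z²) = 2×1.71×1.803 = 6.165 m.
Hydraulic radius R = A/P = 4.386/6.165 = 0.7114 m.
V = (1/n) R^(2/3) √S = (1/0.03) × 0.7114^(2/3) × √0.0035 = 1.572 m/s. Hydraulic depth D_h = A/T = 4.386/5.13 = 0.855 m.
Froude number Fr = V/√(g·D_h) = 1.572/√(9.81×0.855) = 0.543, which is less than 1, so the flow is subcritical.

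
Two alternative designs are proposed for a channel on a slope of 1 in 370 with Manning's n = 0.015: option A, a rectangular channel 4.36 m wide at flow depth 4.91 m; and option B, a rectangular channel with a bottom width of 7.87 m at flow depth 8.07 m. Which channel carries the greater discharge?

Channel A: Flow area A = b·y = 4.36 × 4.91 = 21.41 m². Wetted perimeter P = b + 2y = 4.36 + 2×4.91 = 14.18 m. Hydraulic radius R = A/P = 21.41/14.18 = 1.51 m. Q_A = (1/0.015)·21.41·1.51^(2/3)·√0.002703 = 97.64 m³/s.
Channel B: Flow area A = b·y = 7.87 × 8.07 = 63.51 m². Wetted perimeter P = b + 2y = 7.87 + 2×8.07 = 24.01 m. Hydraulic radius R = A/P = 63.51/24.01 = 2.645 m. Q_B = (1/0.015)·63.51·2.645^(2/3)·√0.002703 = 421 m³/s.
Q_A = 97.64 m³/s vs Q_B = 421 m³/s, so channel B carries more.

channel B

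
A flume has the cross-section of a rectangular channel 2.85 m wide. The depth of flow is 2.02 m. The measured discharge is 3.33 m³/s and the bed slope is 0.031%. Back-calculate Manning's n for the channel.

Flow area A = b·y = 2.85 × 2.02 = 5.757 m². Wetted perimeter P = b + 2y = 2.85 + 2×2.02 = 6.89 m.
Hydraulic radius R = A/P = 5.757/6.89 = 0.8356 m.
Rearranging Manning's equation: n = (1/Q) A R^(2/3) S^(1/2) = (1/3.33) × 5.757 × 0.8356^(2/3) × √0.00031 = 0.027.

n = 0.027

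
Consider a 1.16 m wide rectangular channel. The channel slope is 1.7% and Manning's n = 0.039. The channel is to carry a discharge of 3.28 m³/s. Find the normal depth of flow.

Manning's equation rearranged: A R^(2/3) = nQ / (1·√S) = 0.039 × 3.28 / (√0.017) = 0.9811.
Try y = 1.84 m: A R^(2/3) = 1.237 — too large.
Try y = 1.25 m: A R^(2/3) = 0.7822 — too small.
Try y = 1.51 m: A R^(2/3) = 0.9809 — close enough.

y_n = 1.51 m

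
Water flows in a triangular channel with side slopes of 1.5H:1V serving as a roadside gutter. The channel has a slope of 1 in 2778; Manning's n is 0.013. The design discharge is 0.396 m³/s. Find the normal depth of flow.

y_n = 0.656 m

Manning's equation rearranged: A R^(2/3) = nQ / (1·√S) = 0.013 × 0.396 / (√0.00036) = 0.2713.
Try y = 0.795 m: A R^(2/3) = 0.4534 — over.
Try y = 0.486 m: A R^(2/3) = 0.122 — short.
Try y = 0.656 m: A R^(2/3) = 0.2716 — close enough.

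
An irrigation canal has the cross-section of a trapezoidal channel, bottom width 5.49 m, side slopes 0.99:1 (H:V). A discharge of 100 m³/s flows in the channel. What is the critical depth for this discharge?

y_c = 2.72 m

At critical depth, Q² T / (g A³) = 1, i.e. A³/T = Q²/g = 100²/9.81 = 1019.
At y = 1.88 m: A³/T = 286.5 — short.
At y = 3.39 m: A³/T = 2210 — over.
At y = 2.72 m: A³/T = 1014 — ≈ 1019.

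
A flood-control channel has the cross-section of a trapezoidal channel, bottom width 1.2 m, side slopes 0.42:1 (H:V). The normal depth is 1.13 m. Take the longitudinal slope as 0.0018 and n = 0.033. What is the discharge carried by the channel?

With bottom width b = 1.2 m and side slope z = 0.42: A = (b + zy)y = (1.2 + 0.42×1.13)×1.13 = 1.892 m²; P = b + 2y√(1+z²) = 1.2 + 2×1.13×1.085 = 3.651 m.
Hydraulic radius R = A/P = 1.892/3.651 = 0.5183 m.
Manning's equation: Q = (1/n) A R^(2/3) S^(1/2) = (1/0.033) × 1.892 × 0.5183^(2/3) × 0.0018^(1/2) = 1.57 m³/s.

Q = 1.57 m³/s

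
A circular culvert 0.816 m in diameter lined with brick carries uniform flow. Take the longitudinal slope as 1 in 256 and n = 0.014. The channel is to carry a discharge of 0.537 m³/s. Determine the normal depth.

Manning's equation rearranged: A R^(2/3) = nQ / (1·√S) = 0.014 × 0.537 / (√0.003906) = 0.1203.
Trying y = 0.546 m: A R^(2/3) = 0.1428 — high.
Trying y = 0.399 m: A R^(2/3) = 0.08723 — low.
Trying y = 0.486 m: A R^(2/3) = 0.1204 — ≈ 0.1203.

y_n = 0.486 m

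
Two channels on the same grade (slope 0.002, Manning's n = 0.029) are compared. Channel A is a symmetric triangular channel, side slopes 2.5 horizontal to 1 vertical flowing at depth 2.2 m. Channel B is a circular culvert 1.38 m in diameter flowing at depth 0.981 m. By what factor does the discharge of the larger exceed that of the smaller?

19.5

Channel A: For a triangular section with side slope z = 2.5: A = zy² = 2.5×2.2² = 12.1 m²; P = 2y√(1+z²) = 2×2.2×2.693 = 11.85 m. Hydraulic radius R = A/P = 12.1/11.85 = 1.021 m. Q_A = (1/0.029)·12.1·1.021^(2/3)·√0.002 = 18.92 m³/s.
Channel B: For a circular section of diameter D = 1.38 m at depth y = 0.981 m, the central angle is θ = 2 arccos(1 − 2y/D) = 4.012 rad. Then A = (D²/8)(θ − sin θ) = 1.137 m² and P = Dθ/2 = 2.768 m. Hydraulic radius R = A/P = 1.137/2.768 = 0.4108 m. Q_B = (1/0.029)·1.137·0.4108^(2/3)·√0.002 = 0.969 m³/s.
The larger discharge is 18.92 m³/s and the smaller is 0.969 m³/s; the ratio is 19.5.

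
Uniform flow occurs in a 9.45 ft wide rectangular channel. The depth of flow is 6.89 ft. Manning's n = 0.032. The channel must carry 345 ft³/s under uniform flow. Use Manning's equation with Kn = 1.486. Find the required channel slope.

Flow area A = b·y = 9.45 × 6.89 = 65.11 ft². Wetted perimeter P = b + 2y = 9.45 + 2×6.89 = 23.23 ft.
Hydraulic radius R = A/P = 65.11/23.23 = 2.803 ft.
From Manning's equation, S = [nQ / (1.486 A R^(2/3))]² = [0.032 × 345 / (1.486 × 65.11 × 2.803^(2/3))]² = 0.00329.

S = 0.00329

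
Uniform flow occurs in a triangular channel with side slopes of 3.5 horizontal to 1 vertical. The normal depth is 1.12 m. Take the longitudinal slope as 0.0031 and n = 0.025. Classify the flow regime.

subcritical

For a triangular section with side slope z = 3.5: A = zy² = 3.5×1.12² = 4.39 m²; P = 2y√(1+z²) = 2×1.12×3.64 = 8.154 m.
Hydraulic radius R = A/P = 4.39/8.154 = 0.5385 m.
V = (1/n) R^(2/3) √S = (1/0.025) × 0.5385^(2/3) × √0.0031 = 1.474 m/s. Hydraulic depth D_h = A/T = 4.39/7.84 = 0.56 m.
Froude number Fr = V/√(g·D_h) = 1.474/√(9.81×0.56) = 0.629, which is less than 1, so the flow is subcritical.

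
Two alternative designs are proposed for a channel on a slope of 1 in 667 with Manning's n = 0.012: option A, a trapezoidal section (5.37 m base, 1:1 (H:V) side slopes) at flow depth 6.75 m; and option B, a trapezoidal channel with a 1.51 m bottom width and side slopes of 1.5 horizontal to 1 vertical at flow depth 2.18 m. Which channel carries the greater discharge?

Channel A: With bottom width b = 5.37 m and side slope z = 1: A = (b + zy)y = (5.37 + 1×6.75)×6.75 = 81.81 m²; P = b + 2y√(1+z²) = 5.37 + 2×6.75×1.414 = 24.46 m. Hydraulic radius R = A/P = 81.81/24.46 = 3.344 m. Q_A = (1/0.012)·81.81·3.344^(2/3)·√0.001499 = 590.3 m³/s.
Channel B: With bottom width b = 1.51 m and side slope z = 1.5: A = (b + zy)y = (1.51 + 1.5×2.18)×2.18 = 10.42 m²; P = b + 2y√(1+z²) = 1.51 + 2×2.18×1.803 = 9.37 m. Hydraulic radius R = A/P = 10.42/9.37 = 1.112 m. Q_B = (1/0.012)·10.42·1.112^(2/3)·√0.001499 = 36.09 m³/s.
Q_A = 590.3 m³/s vs Q_B = 36.09 m³/s, so channel A carries more.

channel A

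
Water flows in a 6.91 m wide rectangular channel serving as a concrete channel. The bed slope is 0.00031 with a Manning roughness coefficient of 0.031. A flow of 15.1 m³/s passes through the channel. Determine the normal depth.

Manning's equation rearranged: A R^(2/3) = nQ / (1·√S) = 0.031 × 15.1 / (√0.00031) = 26.59.
Trying y = 2.46 m: A R^(2/3) = 21.65 — low.
Trying y = 3.44 m: A R^(2/3) = 34.17 — high.
Trying y = 2.86 m: A R^(2/3) = 26.64 — close enough.

y_n = 2.86 m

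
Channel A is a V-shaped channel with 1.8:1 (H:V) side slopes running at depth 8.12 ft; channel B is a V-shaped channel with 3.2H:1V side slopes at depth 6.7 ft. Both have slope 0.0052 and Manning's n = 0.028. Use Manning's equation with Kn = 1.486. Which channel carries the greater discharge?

channel B

Channel A: For a triangular section with side slope z = 1.8: A = zy² = 1.8×8.12² = 118.7 ft²; P = 2y√(1+z²) = 2×8.12×2.059 = 33.44 ft. Hydraulic radius R = A/P = 118.7/33.44 = 3.549 ft. Q_A = (1.486/0.028)·118.7·3.549^(2/3)·√0.0052 = 1057 ft³/s.
Channel B: For a triangular section with side slope z = 3.2: A = zy² = 3.2×6.7² = 143.6 ft²; P = 2y√(1+z²) = 2×6.7×3.353 = 44.92 ft. Hydraulic radius R = A/P = 143.6/44.92 = 3.198 ft. Q_B = (1.486/0.028)·143.6·3.198^(2/3)·√0.0052 = 1193 ft³/s.
Q_A = 1057 ft³/s vs Q_B = 1193 ft³/s, so channel B carries more.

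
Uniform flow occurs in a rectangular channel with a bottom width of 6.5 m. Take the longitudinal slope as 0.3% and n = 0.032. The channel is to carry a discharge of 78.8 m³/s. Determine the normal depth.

y_n = 4.61 m

Manning's equation rearranged: A R^(2/3) = nQ / (1·√S) = 0.032 × 78.8 / (√0.003) = 46.04.
Trying y = 3.45 m: A R^(2/3) = 31.61 — too small.
Trying y = 5.88 m: A R^(2/3) = 62.54 — too large.
Trying y = 4.61 m: A R^(2/3) = 46.07 — close enough.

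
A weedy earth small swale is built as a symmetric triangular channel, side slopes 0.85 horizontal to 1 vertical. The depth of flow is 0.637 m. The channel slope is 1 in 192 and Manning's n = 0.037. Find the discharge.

For a triangular section with side slope z = 0.85: A = zy² = 0.85×0.637² = 0.3449 m²; P = 2y√(1+z²) = 2×0.637×1.312 = 1.672 m.
Hydraulic radius R = A/P = 0.3449/1.672 = 0.2063 m.
Manning's equation: Q = (1/n) A R^(2/3) S^(1/2) = (1/0.037) × 0.3449 × 0.2063^(2/3) × 0.005208^(1/2) = 0.235 m³/s.

Q = 0.235 m³/s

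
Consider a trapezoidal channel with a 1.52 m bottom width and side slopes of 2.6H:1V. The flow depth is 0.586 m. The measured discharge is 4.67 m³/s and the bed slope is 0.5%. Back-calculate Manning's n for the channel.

With bottom width b = 1.52 m and side slope z = 2.6: A = (b + zy)y = (1.52 + 2.6×0.586)×0.586 = 1.784 m²; P = b + 2y√(1+z²) = 1.52 + 2×0.586×2.786 = 4.785 m.
Hydraulic radius R = A/P = 1.784/4.785 = 0.3728 m.
Rearranging Manning's equation: n = (1/Q) A R^(2/3) S^(1/2) = (1/4.67) × 1.784 × 0.3728^(2/3) × √0.005 = 0.014.

n = 0.014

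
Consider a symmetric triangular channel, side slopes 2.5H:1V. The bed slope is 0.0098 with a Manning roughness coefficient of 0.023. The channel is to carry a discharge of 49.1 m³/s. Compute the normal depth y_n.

Manning's equation rearranged: A R^(2/3) = nQ / (1·√S) = 0.023 × 49.1 / (√0.0098) = 11.41.
Try y = 2.44 m: A R^(2/3) = 16.17 — too large.
Try y = 1.75 m: A R^(2/3) = 6.666 — too small.
Try y = 2.14 m: A R^(2/3) = 11.4 — ≈ 11.41.

y_n = 2.14 m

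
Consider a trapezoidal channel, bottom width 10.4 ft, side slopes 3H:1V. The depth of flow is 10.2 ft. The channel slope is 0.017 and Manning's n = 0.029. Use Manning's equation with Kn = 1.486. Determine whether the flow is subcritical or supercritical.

With bottom width b = 10.4 ft and side slope z = 3: A = (b + zy)y = (10.4 + 3×10.2)×10.2 = 418.2 ft²; P = b + 2y√(1+z²) = 10.4 + 2×10.2×3.162 = 74.91 ft.
Hydraulic radius R = A/P = 418.2/74.91 = 5.583 ft.
V = (1.486/n) R^(2/3) √S = (1.486/0.029) × 5.583^(2/3) × √0.017 = 21.03 ft/s. Hydraulic depth D_h = A/T = 418.2/71.6 = 5.841 ft.
Froude number Fr = V/√(g·D_h) = 21.03/√(32.2×5.841) = 1.53, which is greater than 1, so the flow is supercritical.

supercritical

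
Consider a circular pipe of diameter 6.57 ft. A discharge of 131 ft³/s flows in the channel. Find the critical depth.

y_c = 3.01 ft

At critical depth, Q² T / (g A³) = 1, i.e. A³/T = Q²/g = 131²/32.2 = 533.
Trying y = 2.09 ft: A³/T = 130.4 — short.
Trying y = 3.29 ft: A³/T = 745.6 — over.
Trying y = 3.01 ft: A³/T = 530.7 — matches.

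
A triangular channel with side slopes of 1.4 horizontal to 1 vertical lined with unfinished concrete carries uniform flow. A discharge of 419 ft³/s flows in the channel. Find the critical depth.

At critical depth, Q² T / (g A³) = 1, i.e. A³/T = Q²/g = 419²/32.2 = 5452.
Try y = 4.72 ft: A³/T = 2296 — short.
Try y = 6.75 ft: A³/T = 13730 — over.
Try y = 5.61 ft: A³/T = 5446 — ≈ 5452.

y_c = 5.61 ft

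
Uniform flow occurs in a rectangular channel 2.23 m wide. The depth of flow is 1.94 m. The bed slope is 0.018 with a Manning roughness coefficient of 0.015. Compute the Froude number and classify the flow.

Flow area A = b·y = 2.23 × 1.94 = 4.326 m². Wetted perimeter P = b + 2y = 2.23 + 2×1.94 = 6.11 m.
Hydraulic radius R = A/P = 4.326/6.11 = 0.7081 m.
V = (1/n) R^(2/3) √S = (1/0.015) × 0.7081^(2/3) × √0.018 = 7.105 m/s. Hydraulic depth D_h = A/T = 4.326/2.23 = 1.94 m.
Froude number Fr = V/√(g·D_h) = 7.105/√(9.81×1.94) = 1.63, which is greater than 1, so the flow is supercritical.

supercritical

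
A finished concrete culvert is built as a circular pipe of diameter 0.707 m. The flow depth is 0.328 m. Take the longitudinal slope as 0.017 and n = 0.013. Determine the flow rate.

Q = 0.545 m³/s

For a circular section of diameter D = 0.707 m at depth y = 0.328 m, the central angle is θ = 2 arccos(1 − 2y/D) = 2.997 rad. Then A = (D²/8)(θ − sin θ) = 0.1783 m² and P = Dθ/2 = 1.06 m.
Hydraulic radius R = A/P = 0.1783/1.06 = 0.1683 m.
Manning's equation: Q = (1/n) A R^(2/3) S^(1/2) = (1/0.013) × 0.1783 × 0.1683^(2/3) × 0.017^(1/2) = 0.545 m³/s.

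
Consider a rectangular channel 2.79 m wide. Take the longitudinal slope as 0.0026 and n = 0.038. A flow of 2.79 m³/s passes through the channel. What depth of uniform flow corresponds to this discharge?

y_n = 1.05 m

Manning's equation rearranged: A R^(2/3) = nQ / (1·√S) = 0.038 × 2.79 / (√0.0026) = 2.079.
Trying y = 0.922 m: A R^(2/3) = 1.737 — too small.
Trying y = 1.05 m: A R^(2/3) = 2.082 — ≈ 2.079.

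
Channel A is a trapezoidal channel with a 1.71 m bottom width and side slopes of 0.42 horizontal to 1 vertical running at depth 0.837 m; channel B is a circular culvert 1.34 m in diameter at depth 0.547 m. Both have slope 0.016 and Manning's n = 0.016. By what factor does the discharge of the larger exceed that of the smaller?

Channel A: With bottom width b = 1.71 m and side slope z = 0.42: A = (b + zy)y = (1.71 + 0.42×0.837)×0.837 = 1.726 m²; P = b + 2y√(1+z²) = 1.71 + 2×0.837×1.085 = 3.526 m. Hydraulic radius R = A/P = 1.726/3.526 = 0.4894 m. Q_A = (1/0.016)·1.726·0.4894^(2/3)·√0.016 = 8.472 m³/s.
Channel B: For a circular section of diameter D = 1.34 m at depth y = 0.547 m, the central angle is θ = 2 arccos(1 − 2y/D) = 2.772 rad. Then A = (D²/8)(θ − sin θ) = 0.5412 m² and P = Dθ/2 = 1.857 m. Hydraulic radius R = A/P = 0.5412/1.857 = 0.2914 m. Q_B = (1/0.016)·0.5412·0.2914^(2/3)·√0.016 = 1.881 m³/s.
The larger discharge is 8.472 m³/s and the smaller is 1.881 m³/s; the ratio is 4.5.

4.5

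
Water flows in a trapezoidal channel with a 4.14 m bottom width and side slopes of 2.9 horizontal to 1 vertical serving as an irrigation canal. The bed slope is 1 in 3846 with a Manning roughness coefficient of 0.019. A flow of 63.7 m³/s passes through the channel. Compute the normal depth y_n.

y_n = 3.44 m

Manning's equation rearranged: A R^(2/3) = nQ / (1·√S) = 0.019 × 63.7 / (√0.00026) = 75.06.
At y = 3.01 m: A R^(2/3) = 55.47 — low.
At y = 4.26 m: A R^(2/3) = 123.2 — high.
At y = 3.44 m: A R^(2/3) = 75.1 — ≈ 75.06.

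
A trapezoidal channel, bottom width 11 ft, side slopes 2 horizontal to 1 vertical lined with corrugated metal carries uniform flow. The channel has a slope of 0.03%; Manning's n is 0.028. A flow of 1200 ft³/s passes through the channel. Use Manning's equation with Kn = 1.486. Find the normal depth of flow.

y_n = 11.4 ft

Manning's equation rearranged: A R^(2/3) = nQ / (1.486·√S) = 0.028 × 1200 / (1.486 × √0.0003) = 1305.
At y = 8.55 ft: A R^(2/3) = 691.2 — too small.
At y = 11.4 ft: A R^(2/3) = 1303 — ≈ 1305.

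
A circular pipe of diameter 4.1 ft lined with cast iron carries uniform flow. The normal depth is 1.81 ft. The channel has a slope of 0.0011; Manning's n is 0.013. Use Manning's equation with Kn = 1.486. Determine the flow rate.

For a circular section of diameter D = 4.1 ft at depth y = 1.81 ft, the central angle is θ = 2 arccos(1 − 2y/D) = 2.907 rad. Then A = (D²/8)(θ − sin θ) = 5.62 ft² and P = Dθ/2 = 5.959 ft.
Hydraulic radius R = A/P = 5.62/5.959 = 0.943 ft.
Manning's equation: Q = (1.486/n) A R^(2/3) S^(1/2) = (1.486/0.013) × 5.62 × 0.943^(2/3) × 0.0011^(1/2) = 20.5 ft³/s.

Q = 20.5 ft³/s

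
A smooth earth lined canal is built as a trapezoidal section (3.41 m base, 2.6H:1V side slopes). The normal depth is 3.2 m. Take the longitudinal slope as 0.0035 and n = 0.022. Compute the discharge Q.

Q = 148 m³/s

With bottom width b = 3.41 m and side slope z = 2.6: A = (b + zy)y = (3.41 + 2.6×3.2)×3.2 = 37.54 m²; P = b + 2y√(1+z²) = 3.41 + 2×3.2×2.786 = 21.24 m.
Hydraulic radius R = A/P = 37.54/21.24 = 1.767 m.
Manning's equation: Q = (1/n) A R^(2/3) S^(1/2) = (1/0.022) × 37.54 × 1.767^(2/3) × 0.0035^(1/2) = 148 m³/s.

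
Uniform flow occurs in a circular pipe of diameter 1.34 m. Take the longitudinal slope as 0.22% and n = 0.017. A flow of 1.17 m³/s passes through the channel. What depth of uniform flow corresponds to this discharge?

Manning's equation rearranged: A R^(2/3) = nQ / (1·√S) = 0.017 × 1.17 / (√0.0022) = 0.4241.
At y = 0.945 m: A R^(2/3) = 0.5751 — over.
At y = 0.603 m: A R^(2/3) = 0.2833 — short.
At y = 0.766 m: A R^(2/3) = 0.4238 — matches.

y_n = 0.766 m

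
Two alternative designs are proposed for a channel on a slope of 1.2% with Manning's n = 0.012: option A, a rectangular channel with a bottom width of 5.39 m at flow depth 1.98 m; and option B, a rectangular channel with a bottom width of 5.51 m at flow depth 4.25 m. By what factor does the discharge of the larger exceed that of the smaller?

Channel A: Flow area A = b·y = 5.39 × 1.98 = 10.67 m². Wetted perimeter P = b + 2y = 5.39 + 2×1.98 = 9.35 m. Hydraulic radius R = A/P = 10.67/9.35 = 1.141 m. Q_A = (1/0.012)·10.67·1.141^(2/3)·√0.012 = 106.4 m³/s.
Channel B: Flow area A = b·y = 5.51 × 4.25 = 23.42 m². Wetted perimeter P = b + 2y = 5.51 + 2×4.25 = 14.01 m. Hydraulic radius R = A/P = 23.42/14.01 = 1.671 m. Q_B = (1/0.012)·23.42·1.671^(2/3)·√0.012 = 301.1 m³/s.
The larger discharge is 301.1 m³/s and the smaller is 106.4 m³/s; the ratio is 2.83.

2.83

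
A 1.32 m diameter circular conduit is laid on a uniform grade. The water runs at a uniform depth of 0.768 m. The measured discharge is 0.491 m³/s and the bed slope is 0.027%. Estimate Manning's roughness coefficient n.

For a circular section of diameter D = 1.32 m at depth y = 0.768 m, the central angle is θ = 2 arccos(1 − 2y/D) = 3.47 rad. Then A = (D²/8)(θ − sin θ) = 0.8262 m² and P = Dθ/2 = 2.29 m.
Hydraulic radius R = A/P = 0.8262/2.29 = 0.3607 m.
Rearranging Manning's equation: n = (1/Q) A R^(2/3) S^(1/2) = (1/0.491) × 0.8262 × 0.3607^(2/3) × √0.00027 = 0.014.

n = 0.014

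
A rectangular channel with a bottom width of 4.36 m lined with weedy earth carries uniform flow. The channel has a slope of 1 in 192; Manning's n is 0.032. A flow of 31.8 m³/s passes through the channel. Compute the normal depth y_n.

Manning's equation rearranged: A R^(2/3) = nQ / (1·√S) = 0.032 × 31.8 / (√0.005208) = 14.1.
Trying y = 2.19 m: A R^(2/3) = 10.13 — short.
Trying y = 3.05 m: A R^(2/3) = 15.61 — over.
Trying y = 2.82 m: A R^(2/3) = 14.11 — ≈ 14.1.

y_n = 2.82 m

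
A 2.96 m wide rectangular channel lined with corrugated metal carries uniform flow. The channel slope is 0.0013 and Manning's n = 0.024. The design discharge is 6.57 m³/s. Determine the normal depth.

Manning's equation rearranged: A R^(2/3) = nQ / (1·√S) = 0.024 × 6.57 / (√0.0013) = 4.373.
At y = 1.96 m: A R^(2/3) = 5.178 — over.
At y = 1.51 m: A R^(2/3) = 3.681 — short.
At y = 1.72 m: A R^(2/3) = 4.371 — close enough.

y_n = 1.72 m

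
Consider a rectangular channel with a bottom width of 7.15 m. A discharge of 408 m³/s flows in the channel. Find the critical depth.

For a rectangular channel, critical depth y_c = (q²/g)^(1/3) where q = Q/b = 408/7.15 = 57.06 m²/s.
So y_c = (57.06²/9.81)^(1/3) = 6.92 m.

y_c = 6.92 m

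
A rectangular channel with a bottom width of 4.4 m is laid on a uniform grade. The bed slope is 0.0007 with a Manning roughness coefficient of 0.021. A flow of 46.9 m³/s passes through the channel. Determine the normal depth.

y_n = 6.14 m

Manning's equation rearranged: A R^(2/3) = nQ / (1·√S) = 0.021 × 46.9 / (√0.0007) = 37.23.
Trying y = 7.27 m: A R^(2/3) = 45.37 — too large.
Trying y = 6.14 m: A R^(2/3) = 37.26 — matches.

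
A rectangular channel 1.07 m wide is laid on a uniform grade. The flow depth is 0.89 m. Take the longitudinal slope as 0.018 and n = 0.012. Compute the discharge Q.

Q = 5.13 m³/s

Flow area A = b·y = 1.07 × 0.89 = 0.9523 m². Wetted perimeter P = b + 2y = 1.07 + 2×0.89 = 2.85 m.
Hydraulic radius R = A/P = 0.9523/2.85 = 0.3341 m.
Manning's equation: Q = (1/n) A R^(2/3) S^(1/2) = (1/0.012) × 0.9523 × 0.3341^(2/3) × 0.018^(1/2) = 5.13 m³/s.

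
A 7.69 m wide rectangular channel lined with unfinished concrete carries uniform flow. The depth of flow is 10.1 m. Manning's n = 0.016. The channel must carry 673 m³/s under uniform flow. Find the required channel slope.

Flow area A = b·y = 7.69 × 10.1 = 77.67 m². Wetted perimeter P = b + 2y = 7.69 + 2×10.1 = 27.89 m.
Hydraulic radius R = A/P = 77.67/27.89 = 2.785 m.
From Manning's equation, S = [nQ / (1 A R^(2/3))]² = [0.016 × 673 / (1 × 77.67 × 2.785^(2/3))]² = 0.00491.

S = 0.00491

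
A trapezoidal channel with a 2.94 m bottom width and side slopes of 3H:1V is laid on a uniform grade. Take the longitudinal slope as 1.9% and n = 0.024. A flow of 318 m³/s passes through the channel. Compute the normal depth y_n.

y_n = 3.14 m

Manning's equation rearranged: A R^(2/3) = nQ / (1·√S) = 0.024 × 318 / (√0.019) = 55.37.
Trying y = 2.49 m: A R^(2/3) = 32.24 — low.
Trying y = 3.14 m: A R^(2/3) = 55.33 — close enough.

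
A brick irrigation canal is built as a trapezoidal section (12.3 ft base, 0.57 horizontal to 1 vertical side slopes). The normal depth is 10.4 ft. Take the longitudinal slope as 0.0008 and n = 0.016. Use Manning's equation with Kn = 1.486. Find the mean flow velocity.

V = 7.92 ft/s

With bottom width b = 12.3 ft and side slope z = 0.57: A = (b + zy)y = (12.3 + 0.57×10.4)×10.4 = 189.6 ft²; P = b + 2y√(1+z²) = 12.3 + 2×10.4×1.151 = 36.24 ft.
Hydraulic radius R = A/P = 189.6/36.24 = 5.231 ft.
From Manning's equation, V = (1.486/n) R^(2/3) S^(1/2) = (1.486/0.016) × 5.231^(2/3) × 0.0008^(1/2) = 7.92 ft/s.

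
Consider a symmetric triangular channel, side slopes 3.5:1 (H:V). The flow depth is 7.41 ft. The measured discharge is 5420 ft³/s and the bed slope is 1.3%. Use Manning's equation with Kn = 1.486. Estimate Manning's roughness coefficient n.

For a triangular section with side slope z = 3.5: A = zy² = 3.5×7.41² = 192.2 ft²; P = 2y√(1+z²) = 2×7.41×3.64 = 53.95 ft.
Hydraulic radius R = A/P = 192.2/53.95 = 3.562 ft.
Rearranging Manning's equation: n = (1.486/Q) A R^(2/3) S^(1/2) = (1.486/5420) × 192.2 × 3.562^(2/3) × √0.013 = 0.014.

n = 0.014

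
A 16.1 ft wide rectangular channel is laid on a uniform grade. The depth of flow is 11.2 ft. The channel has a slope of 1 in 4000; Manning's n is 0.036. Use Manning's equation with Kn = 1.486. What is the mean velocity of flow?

Flow area A = b·y = 16.1 × 11.2 = 180.3 ft². Wetted perimeter P = b + 2y = 16.1 + 2×11.2 = 38.5 ft.
Hydraulic radius R = A/P = 180.3/38.5 = 4.684 ft.
From Manning's equation, V = (1.486/n) R^(2/3) S^(1/2) = (1.486/0.036) × 4.684^(2/3) × 0.00025^(1/2) = 1.83 ft/s.

V = 1.83 ft/s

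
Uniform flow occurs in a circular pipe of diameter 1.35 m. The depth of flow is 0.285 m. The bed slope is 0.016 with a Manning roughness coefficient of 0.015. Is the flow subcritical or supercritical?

supercritical

For a circular section of diameter D = 1.35 m at depth y = 0.285 m, the central angle is θ = 2 arccos(1 − 2y/D) = 1.91 rad. Then A = (D²/8)(θ − sin θ) = 0.2202 m² and P = Dθ/2 = 1.289 m.
Hydraulic radius R = A/P = 0.2202/1.289 = 0.1708 m.
V = (1/n) R^(2/3) √S = (1/0.015) × 0.1708^(2/3) × √0.016 = 2.596 m/s. Hydraulic depth D_h = A/T = 0.2202/1.102 = 0.1998 m.
Froude number Fr = V/√(g·D_h) = 2.596/√(9.81×0.1998) = 1.85, which is greater than 1, so the flow is supercritical.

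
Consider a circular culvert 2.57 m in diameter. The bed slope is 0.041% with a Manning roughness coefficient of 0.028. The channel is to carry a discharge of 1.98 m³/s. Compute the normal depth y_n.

y_n = 1.6 m

Manning's equation rearranged: A R^(2/3) = nQ / (1·√S) = 0.028 × 1.98 / (√0.00041) = 2.738.
Try y = 1.93 m: A R^(2/3) = 3.527 — high.
Try y = 1.15 m: A R^(2/3) = 1.593 — low.
Try y = 1.6 m: A R^(2/3) = 2.744 — matches.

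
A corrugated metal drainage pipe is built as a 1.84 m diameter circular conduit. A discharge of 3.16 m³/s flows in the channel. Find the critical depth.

y_c = 0.867 m

At critical depth, Q² T / (g A³) = 1, i.e. A³/T = Q²/g = 3.16²/9.81 = 1.018.
At y = 1.1 m: A³/T = 2.529 — too large.
At y = 0.73 m: A³/T = 0.5267 — too small.
At y = 0.867 m: A³/T = 1.018 — close enough.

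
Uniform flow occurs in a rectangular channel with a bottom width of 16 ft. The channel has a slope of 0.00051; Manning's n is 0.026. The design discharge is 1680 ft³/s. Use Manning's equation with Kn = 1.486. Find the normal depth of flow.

y_n = 24.5 ft

Manning's equation rearranged: A R^(2/3) = nQ / (1.486·√S) = 0.026 × 1680 / (1.486 × √0.00051) = 1302.
At y = 17.7 ft: A R^(2/3) = 883.4 — too small.
At y = 24.5 ft: A R^(2/3) = 1299 — matches.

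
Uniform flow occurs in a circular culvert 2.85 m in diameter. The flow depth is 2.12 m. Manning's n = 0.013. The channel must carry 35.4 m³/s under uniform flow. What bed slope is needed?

For a circular section of diameter D = 2.85 m at depth y = 2.12 m, the central angle is θ = 2 arccos(1 − 2y/D) = 4.161 rad. Then A = (D²/8)(θ − sin θ) = 5.089 m² and P = Dθ/2 = 5.929 m.
Hydraulic radius R = A/P = 5.089/5.929 = 0.8583 m.
From Manning's equation, S = [nQ / (1 A R^(2/3))]² = [0.013 × 35.4 / (1 × 5.089 × 0.8583^(2/3))]² = 0.01.

S = 0.01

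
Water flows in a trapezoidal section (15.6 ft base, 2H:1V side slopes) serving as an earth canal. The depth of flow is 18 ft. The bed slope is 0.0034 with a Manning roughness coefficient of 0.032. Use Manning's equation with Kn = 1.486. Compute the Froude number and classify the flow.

With bottom width b = 15.6 ft and side slope z = 2: A = (b + zy)y = (15.6 + 2×18)×18 = 928.8 ft²; P = b + 2y√(1+z²) = 15.6 + 2×18×2.236 = 96.1 ft.
Hydraulic radius R = A/P = 928.8/96.1 = 9.665 ft.
V = (1.486/n) R^(2/3) √S = (1.486/0.032) × 9.665^(2/3) × √0.0034 = 12.29 ft/s. Hydraulic depth D_h = A/T = 928.8/87.6 = 10.6 ft.
Froude number Fr = V/√(g·D_h) = 12.29/√(32.2×10.6) = 0.665, which is less than 1, so the flow is subcritical.

subcritical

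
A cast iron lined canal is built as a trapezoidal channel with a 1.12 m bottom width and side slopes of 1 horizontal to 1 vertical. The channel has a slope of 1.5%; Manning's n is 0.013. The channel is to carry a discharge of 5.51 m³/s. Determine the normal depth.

y_n = 0.634 m

Manning's equation rearranged: A R^(2/3) = nQ / (1·√S) = 0.013 × 5.51 / (√0.015) = 0.5849.
At y = 0.782 m: A R^(2/3) = 0.8688 — over.
At y = 0.439 m: A R^(2/3) = 0.2997 — short.
At y = 0.634 m: A R^(2/3) = 0.5852 — close enough.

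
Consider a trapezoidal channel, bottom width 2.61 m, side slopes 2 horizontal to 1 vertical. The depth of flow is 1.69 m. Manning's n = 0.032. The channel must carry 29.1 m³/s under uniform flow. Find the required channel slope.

S = 0.00851

With bottom width b = 2.61 m and side slope z = 2: A = (b + zy)y = (2.61 + 2×1.69)×1.69 = 10.12 m²; P = b + 2y√(1+z²) = 2.61 + 2×1.69×2.236 = 10.17 m.
Hydraulic radius R = A/P = 10.12/10.17 = 0.9956 m.
From Manning's equation, S = [nQ / (1 A R^(2/3))]² = [0.032 × 29.1 / (1 × 10.12 × 0.9956^(2/3))]² = 0.00851.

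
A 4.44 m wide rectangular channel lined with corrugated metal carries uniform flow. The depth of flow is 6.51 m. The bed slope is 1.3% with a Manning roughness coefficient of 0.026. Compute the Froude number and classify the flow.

Flow area A = b·y = 4.44 × 6.51 = 28.9 m². Wetted perimeter P = b + 2y = 4.44 + 2×6.51 = 17.46 m.
Hydraulic radius R = A/P = 28.9/17.46 = 1.655 m.
V = (1/n) R^(2/3) √S = (1/0.026) × 1.655^(2/3) × √0.013 = 6.137 m/s. Hydraulic depth D_h = A/T = 28.9/4.44 = 6.51 m.
Froude number Fr = V/√(g·D_h) = 6.137/√(9.81×6.51) = 0.768, which is less than 1, so the flow is subcritical.

subcritical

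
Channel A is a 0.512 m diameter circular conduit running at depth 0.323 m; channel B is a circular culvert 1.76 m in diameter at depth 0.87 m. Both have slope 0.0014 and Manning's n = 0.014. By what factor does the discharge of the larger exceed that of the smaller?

18.2

Channel A: For a circular section of diameter D = 0.512 m at depth y = 0.323 m, the central angle is θ = 2 arccos(1 − 2y/D) = 3.671 rad. Then A = (D²/8)(θ − sin θ) = 0.1369 m² and P = Dθ/2 = 0.9398 m. Hydraulic radius R = A/P = 0.1369/0.9398 = 0.1456 m. Q_A = (1/0.014)·0.1369·0.1456^(2/3)·√0.0014 = 0.1012 m³/s.
Channel B: For a circular section of diameter D = 1.76 m at depth y = 0.87 m, the central angle is θ = 2 arccos(1 − 2y/D) = 3.119 rad. Then A = (D²/8)(θ − sin θ) = 1.199 m² and P = Dθ/2 = 2.745 m. Hydraulic radius R = A/P = 1.199/2.745 = 0.4368 m. Q_B = (1/0.014)·1.199·0.4368^(2/3)·√0.0014 = 1.844 m³/s.
The larger discharge is 1.844 m³/s and the smaller is 0.1012 m³/s; the ratio is 18.2.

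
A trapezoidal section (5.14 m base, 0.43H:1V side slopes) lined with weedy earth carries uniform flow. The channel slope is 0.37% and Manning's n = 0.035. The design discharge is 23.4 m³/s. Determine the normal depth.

y_n = 1.95 m

Manning's equation rearranged: A R^(2/3) = nQ / (1·√S) = 0.035 × 23.4 / (√0.0037) = 13.46.
Try y = 2.29 m: A R^(2/3) = 17.43 — too large.
Try y = 1.33 m: A R^(2/3) = 7.318 — too small.
Try y = 1.95 m: A R^(2/3) = 13.47 — matches.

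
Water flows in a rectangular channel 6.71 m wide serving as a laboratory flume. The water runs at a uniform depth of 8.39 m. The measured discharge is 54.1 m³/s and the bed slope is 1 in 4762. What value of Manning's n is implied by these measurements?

n = 0.027

Flow area A = b·y = 6.71 × 8.39 = 56.3 m². Wetted perimeter P = b + 2y = 6.71 + 2×8.39 = 23.49 m.
Hydraulic radius R = A/P = 56.3/23.49 = 2.397 m.
Rearranging Manning's equation: n = (1/Q) A R^(2/3) S^(1/2) = (1/54.1) × 56.3 × 2.397^(2/3) × √0.00021 = 0.027.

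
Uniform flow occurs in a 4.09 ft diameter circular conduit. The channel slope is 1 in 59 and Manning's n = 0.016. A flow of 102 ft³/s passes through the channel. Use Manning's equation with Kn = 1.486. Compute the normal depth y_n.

y_n = 2.36 ft

Manning's equation rearranged: A R^(2/3) = nQ / (1.486·√S) = 0.016 × 102 / (1.486 × √0.01695) = 8.436.
Trying y = 2.99 ft: A R^(2/3) = 11.79 — over.
Trying y = 1.76 ft: A R^(2/3) = 5.129 — short.
Trying y = 2.36 ft: A R^(2/3) = 8.432 — close enough.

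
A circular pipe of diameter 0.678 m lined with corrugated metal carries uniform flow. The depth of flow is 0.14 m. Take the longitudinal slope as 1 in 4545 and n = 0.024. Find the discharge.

Q = 0.00638 m³/s

For a circular section of diameter D = 0.678 m at depth y = 0.14 m, the central angle is θ = 2 arccos(1 − 2y/D) = 1.887 rad. Then A = (D²/8)(θ − sin θ) = 0.0538 m² and P = Dθ/2 = 0.6396 m.
Hydraulic radius R = A/P = 0.0538/0.6396 = 0.08412 m.
Manning's equation: Q = (1/n) A R^(2/3) S^(1/2) = (1/0.024) × 0.0538 × 0.08412^(2/3) × 0.00022^(1/2) = 0.00638 m³/s.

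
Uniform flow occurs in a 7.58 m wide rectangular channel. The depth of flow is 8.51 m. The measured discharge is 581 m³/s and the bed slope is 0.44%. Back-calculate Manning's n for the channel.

Flow area A = b·y = 7.58 × 8.51 = 64.51 m². Wetted perimeter P = b + 2y = 7.58 + 2×8.51 = 24.6 m.
Hydraulic radius R = A/P = 64.51/24.6 = 2.622 m.
Rearranging Manning's equation: n = (1/Q) A R^(2/3) S^(1/2) = (1/581) × 64.51 × 2.622^(2/3) × √0.0044 = 0.014.

n = 0.014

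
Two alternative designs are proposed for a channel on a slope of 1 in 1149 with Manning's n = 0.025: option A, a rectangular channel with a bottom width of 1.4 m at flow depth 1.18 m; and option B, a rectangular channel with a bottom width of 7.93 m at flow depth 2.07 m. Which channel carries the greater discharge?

channel B

Channel A: Flow area A = b·y = 1.4 × 1.18 = 1.652 m². Wetted perimeter P = b + 2y = 1.4 + 2×1.18 = 3.76 m. Hydraulic radius R = A/P = 1.652/3.76 = 0.4394 m. Q_A = (1/0.025)·1.652·0.4394^(2/3)·√0.0008703 = 1.127 m³/s.
Channel B: Flow area A = b·y = 7.93 × 2.07 = 16.42 m². Wetted perimeter P = b + 2y = 7.93 + 2×2.07 = 12.07 m. Hydraulic radius R = A/P = 16.42/12.07 = 1.36 m. Q_B = (1/0.025)·16.42·1.36^(2/3)·√0.0008703 = 23.78 m³/s.
Q_A = 1.127 m³/s vs Q_B = 23.78 m³/s, so channel B carries more.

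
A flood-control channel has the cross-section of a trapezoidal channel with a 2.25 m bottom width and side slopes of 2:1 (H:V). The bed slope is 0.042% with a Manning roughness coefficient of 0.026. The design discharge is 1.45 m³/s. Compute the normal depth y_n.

Manning's equation rearranged: A R^(2/3) = nQ / (1·√S) = 0.026 × 1.45 / (√0.00042) = 1.84.
At y = 0.653 m: A R^(2/3) = 1.362 — low.
At y = 0.953 m: A R^(2/3) = 2.843 — high.
At y = 0.764 m: A R^(2/3) = 1.841 — ≈ 1.84.

y_n = 0.764 m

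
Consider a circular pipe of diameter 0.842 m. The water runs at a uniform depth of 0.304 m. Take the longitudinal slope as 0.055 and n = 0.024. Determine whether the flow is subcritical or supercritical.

supercritical

For a circular section of diameter D = 0.842 m at depth y = 0.304 m, the central angle is θ = 2 arccos(1 − 2y/D) = 2.578 rad. Then A = (D²/8)(θ − sin θ) = 0.1812 m² and P = Dθ/2 = 1.085 m.
Hydraulic radius R = A/P = 0.1812/1.085 = 0.1669 m.
V = (1/n) R^(2/3) √S = (1/0.024) × 0.1669^(2/3) × √0.055 = 2.962 m/s. Hydraulic depth D_h = A/T = 0.1812/0.8088 = 0.224 m.
Froude number Fr = V/√(g·D_h) = 2.962/√(9.81×0.224) = 2, which is greater than 1, so the flow is supercritical.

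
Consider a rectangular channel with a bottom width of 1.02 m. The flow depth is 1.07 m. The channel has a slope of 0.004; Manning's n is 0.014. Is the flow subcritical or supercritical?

Flow area A = b·y = 1.02 × 1.07 = 1.091 m². Wetted perimeter P = b + 2y = 1.02 + 2×1.07 = 3.16 m.
Hydraulic radius R = A/P = 1.091/3.16 = 0.3454 m.
V = (1/n) R^(2/3) √S = (1/0.014) × 0.3454^(2/3) × √0.004 = 2.224 m/s. Hydraulic depth D_h = A/T = 1.091/1.02 = 1.07 m.
Froude number Fr = V/√(g·D_h) = 2.224/√(9.81×1.07) = 0.686, which is less than 1, so the flow is subcritical.

subcritical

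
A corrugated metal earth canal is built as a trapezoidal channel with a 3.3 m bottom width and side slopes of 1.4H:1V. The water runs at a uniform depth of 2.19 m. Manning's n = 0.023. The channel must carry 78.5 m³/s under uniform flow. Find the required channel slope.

S = 0.012

With bottom width b = 3.3 m and side slope z = 1.4: A = (b + zy)y = (3.3 + 1.4×2.19)×2.19 = 13.94 m²; P = b + 2y√(1+z²) = 3.3 + 2×2.19×1.72 = 10.84 m.
Hydraulic radius R = A/P = 13.94/10.84 = 1.287 m.
From Manning's equation, S = [nQ / (1 A R^(2/3))]² = [0.023 × 78.5 / (1 × 13.94 × 1.287^(2/3))]² = 0.012.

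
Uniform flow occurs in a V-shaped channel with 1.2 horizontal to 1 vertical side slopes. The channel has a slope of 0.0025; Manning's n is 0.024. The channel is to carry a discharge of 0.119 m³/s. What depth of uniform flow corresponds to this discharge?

Manning's equation rearranged: A R^(2/3) = nQ / (1·√S) = 0.024 × 0.119 / (√0.0025) = 0.05712.
Trying y = 0.452 m: A R^(2/3) = 0.0763 — over.
Trying y = 0.352 m: A R^(2/3) = 0.03917 — short.
Trying y = 0.405 m: A R^(2/3) = 0.05693 — close enough.

y_n = 0.405 m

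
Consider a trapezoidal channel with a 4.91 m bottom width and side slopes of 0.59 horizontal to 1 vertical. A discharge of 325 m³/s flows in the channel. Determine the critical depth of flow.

At critical depth, Q² T / (g A³) = 1, i.e. A³/T = Q²/g = 325²/9.81 = 10770.
At y = 4.73 m: A³/T = 4606 — too small.
At y = 6.55 m: A³/T = 15020 — too large.
At y = 5.98 m: A³/T = 10740 — close enough.

y_c = 5.98 m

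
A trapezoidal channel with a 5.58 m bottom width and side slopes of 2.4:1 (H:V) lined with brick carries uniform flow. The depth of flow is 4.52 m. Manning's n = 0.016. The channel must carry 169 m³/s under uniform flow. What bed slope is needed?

With bottom width b = 5.58 m and side slope z = 2.4: A = (b + zy)y = (5.58 + 2.4×4.52)×4.52 = 74.25 m²; P = b + 2y√(1+z²) = 5.58 + 2×4.52×2.6 = 29.08 m.
Hydraulic radius R = A/P = 74.25/29.08 = 2.553 m.
From Manning's equation, S = [nQ / (1 A R^(2/3))]² = [0.016 × 169 / (1 × 74.25 × 2.553^(2/3))]² = 0.00038.

S = 0.00038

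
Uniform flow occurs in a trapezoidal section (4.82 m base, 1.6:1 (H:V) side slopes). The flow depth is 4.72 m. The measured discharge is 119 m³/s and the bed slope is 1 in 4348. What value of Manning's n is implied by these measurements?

n = 0.014

With bottom width b = 4.82 m and side slope z = 1.6: A = (b + zy)y = (4.82 + 1.6×4.72)×4.72 = 58.4 m²; P = b + 2y√(1+z²) = 4.82 + 2×4.72×1.887 = 22.63 m.
Hydraulic radius R = A/P = 58.4/22.63 = 2.58 m.
Rearranging Manning's equation: n = (1/Q) A R^(2/3) S^(1/2) = (1/119) × 58.4 × 2.58^(2/3) × √0.00023 = 0.014.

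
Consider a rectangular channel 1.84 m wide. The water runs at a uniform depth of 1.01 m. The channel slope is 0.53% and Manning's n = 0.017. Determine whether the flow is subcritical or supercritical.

Flow area A = b·y = 1.84 × 1.01 = 1.858 m². Wetted perimeter P = b + 2y = 1.84 + 2×1.01 = 3.86 m.
Hydraulic radius R = A/P = 1.858/3.86 = 0.4815 m.
V = (1/n) R^(2/3) √S = (1/0.017) × 0.4815^(2/3) × √0.0053 = 2.631 m/s. Hydraulic depth D_h = A/T = 1.858/1.84 = 1.01 m.
Froude number Fr = V/√(g·D_h) = 2.631/√(9.81×1.01) = 0.836, which is less than 1, so the flow is subcritical.

subcritical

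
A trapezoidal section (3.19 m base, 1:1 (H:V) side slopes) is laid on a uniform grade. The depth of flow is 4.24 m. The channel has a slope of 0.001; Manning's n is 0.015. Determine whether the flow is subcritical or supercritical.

With bottom width b = 3.19 m and side slope z = 1: A = (b + zy)y = (3.19 + 1×4.24)×4.24 = 31.5 m²; P = b + 2y√(1+z²) = 3.19 + 2×4.24×1.414 = 15.18 m.
Hydraulic radius R = A/P = 31.5/15.18 = 2.075 m.
V = (1/n) R^(2/3) √S = (1/0.015) × 2.075^(2/3) × √0.001 = 3.43 m/s. Hydraulic depth D_h = A/T = 31.5/11.67 = 2.7 m.
Froude number Fr = V/√(g·D_h) = 3.43/√(9.81×2.7) = 0.666, which is less than 1, so the flow is subcritical.

subcritical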